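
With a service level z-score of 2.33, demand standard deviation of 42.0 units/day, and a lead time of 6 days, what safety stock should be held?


Formula: SS = z * sigma_d * sqrt(LT)
sqrt(LT) = sqrt(6) = 2.4495
SS = 2.33 * 42.0 * 2.4495
SS = 239.7 units

239.7 units


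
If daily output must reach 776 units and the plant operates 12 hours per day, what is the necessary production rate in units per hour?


Formula: Production Rate = Daily Demand / Available Hours
Rate = 776 units/day / 12 hours/day
Rate = 64.7 units/hour

64.7 units/hour


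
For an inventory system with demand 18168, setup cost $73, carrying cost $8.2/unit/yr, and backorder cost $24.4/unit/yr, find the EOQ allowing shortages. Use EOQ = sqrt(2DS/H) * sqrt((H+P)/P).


Formula: EOQ* = sqrt(2DS/H) * sqrt((H+P)/P)
Base EOQ = sqrt(2*18168*73/8.2) = 568.75 units
Correction = sqrt((8.2+24.4)/24.4) = 1.15588
EOQ* = 568.75 * 1.15588 = 657.4 units

657.4 units


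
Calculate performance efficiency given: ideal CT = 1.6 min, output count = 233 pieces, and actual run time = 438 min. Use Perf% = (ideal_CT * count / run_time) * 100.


Formula: Performance = (Ideal CT * Total Count) / Run Time * 100
Ideal output time = 1.6 * 233 = 372.8 min
Performance = 372.8 / 438 * 100 = 85.1%

85.1%


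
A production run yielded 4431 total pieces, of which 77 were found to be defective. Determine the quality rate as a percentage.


Formula: Quality Rate = Good Pieces / Total Pieces * 100
Good pieces = 4431 - 77 = 4354
QR = 4354 / 4431 * 100 = 98.3%

98.3%


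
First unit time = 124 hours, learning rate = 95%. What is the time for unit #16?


Formula: T_n = T_1 * (learning_rate)^(log2(n)) where learning_rate = rate/100
Doublings = log2(16) = 4
T_n = 124 * 0.95^4
T_n = 124 * 0.8145 = 101.0 hours

101.0 hours


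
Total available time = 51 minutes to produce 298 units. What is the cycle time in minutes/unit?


Formula: CT = Available Time / Number of Units
CT = 51 min / 298 units
CT = 0.17 min/unit

0.17 min/unit


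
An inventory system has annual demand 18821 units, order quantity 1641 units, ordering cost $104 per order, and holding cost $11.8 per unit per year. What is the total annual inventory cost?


TC = 18821/1641 * 104 + 1641/2 * 11.8

$10874.70


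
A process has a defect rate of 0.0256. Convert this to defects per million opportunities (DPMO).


DPMO = defect_rate * 1000000 = 0.0256 * 1000000

25600


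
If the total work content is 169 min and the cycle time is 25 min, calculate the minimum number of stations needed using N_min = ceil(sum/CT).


Formula: N_min = ceil(Sum of Task Times / Cycle Time)
N_min = ceil(169 min / 25 min) = ceil(6.76)
N_min = 7 stations

7


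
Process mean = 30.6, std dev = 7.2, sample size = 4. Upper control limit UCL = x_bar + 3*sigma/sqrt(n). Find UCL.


UCL = 30.6 + 3 * 7.2 / sqrt(4)

41.4


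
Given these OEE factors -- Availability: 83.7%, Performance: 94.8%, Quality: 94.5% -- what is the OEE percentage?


Formula: OEE = Availability * Performance * Quality / 10000
A * P = 83.7% * 94.8% / 100 = 79.35%
OEE = 79.35% * 94.5% / 100 = 75.0%

75.0%


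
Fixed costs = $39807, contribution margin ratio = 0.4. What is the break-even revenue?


Formula: BER = Fixed Costs / Contribution Margin Ratio
BER = $39807 / 0.4
BER = $99517.50 (to the nearest cent)

$99517.50


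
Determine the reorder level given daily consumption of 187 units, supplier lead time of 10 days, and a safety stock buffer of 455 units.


Formula: ROP = (Daily Demand * Lead Time) + Safety Stock
Demand during lead time = 187 * 10 = 1870 units
ROP = 1870 + 455 = 2325 units

2325 units


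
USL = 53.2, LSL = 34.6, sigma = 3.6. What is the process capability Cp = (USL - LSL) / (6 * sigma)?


Cp = (53.2 - 34.6) / (6 * 3.6)

0.86


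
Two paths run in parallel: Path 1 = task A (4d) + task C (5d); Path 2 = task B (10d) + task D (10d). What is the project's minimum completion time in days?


Path 1 = 4 + 5 = 9 days
Path 2 = 10 + 10 = 20 days
Duration = max(9, 20) = 20 days

20 days


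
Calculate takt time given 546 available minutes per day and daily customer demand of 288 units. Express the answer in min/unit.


Formula: Takt Time = Available Production Time / Customer Demand
Takt = 546 min/day / 288 units/day
Takt = 1.9 min/unit

1.9 min/unit


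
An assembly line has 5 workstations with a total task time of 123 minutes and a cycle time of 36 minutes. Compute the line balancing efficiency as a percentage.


Formula: Efficiency = Sum of Task Times / (N_stations * CT) * 100
Total station capacity = 5 stations * 36 min = 180 min
Efficiency = 123 / 180 * 100 = 68.3%

68.3%


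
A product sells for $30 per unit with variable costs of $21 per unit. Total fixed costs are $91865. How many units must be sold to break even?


Formula: BEQ = Fixed Costs / (Price - Variable Cost)
Contribution margin = $30 - $21 = $9/unit
BEQ = ceil($91865 / $9/unit) = ceil(10207.22) = 10208 units

10208 units


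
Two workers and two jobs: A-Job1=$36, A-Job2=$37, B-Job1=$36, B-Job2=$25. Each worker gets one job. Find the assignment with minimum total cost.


Option 1: A->1 + B->2 = $36 + $25 = $61
Option 2: A->2 + B->1 = $37 + $36 = $73
Min cost = min($61, $73) = $61

$61


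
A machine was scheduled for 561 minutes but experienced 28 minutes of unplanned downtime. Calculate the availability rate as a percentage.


Formula: Availability = (Planned Time - Downtime) / Planned Time * 100
Uptime = 561 - 28 = 533 min
Availability = 533 / 561 * 100 = 95.0%

95.0%


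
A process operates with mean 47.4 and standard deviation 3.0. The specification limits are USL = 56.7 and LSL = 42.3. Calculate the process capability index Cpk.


Cpu = (56.7 - 47.4) / (3 * 3.0) = 1.03
Cpl = (47.4 - 42.3) / (3 * 3.0) = 0.57
Cpk = min(1.03, 0.57) = 0.57

0.57


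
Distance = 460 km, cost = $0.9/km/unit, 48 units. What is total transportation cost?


TC = dist * cost * units = 460 * 0.9 * 48 = $19872.00

$19872.00


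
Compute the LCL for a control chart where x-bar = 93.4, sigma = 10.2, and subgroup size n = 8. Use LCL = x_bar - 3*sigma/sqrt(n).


LCL = 93.4 - 3 * 10.2 / sqrt(8)

82.58


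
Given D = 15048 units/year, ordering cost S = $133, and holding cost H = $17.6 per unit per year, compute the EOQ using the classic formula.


Formula: EOQ = sqrt(2 * D * S / H)
Numerator: 2 * 15048 * 133 = 4002768
2DS/H = 4002768 / 17.6 = 227430.0
EOQ = sqrt(227430.0) = 476.9 units

476.9 units


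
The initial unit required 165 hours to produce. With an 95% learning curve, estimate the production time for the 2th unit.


Formula: T_n = T_1 * (learning_rate)^(log2(n)) where learning_rate = rate/100
Doublings = log2(2) = 1
T_n = 165 * 0.95^1
T_n = 165 * 0.95 = 156.8 hours

156.8 hours


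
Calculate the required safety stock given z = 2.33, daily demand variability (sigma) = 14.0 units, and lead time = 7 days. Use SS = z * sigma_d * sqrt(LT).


Formula: SS = z * sigma_d * sqrt(LT)
sqrt(LT) = sqrt(7) = 2.6458
SS = 2.33 * 14.0 * 2.6458
SS = 86.3 units

86.3 units


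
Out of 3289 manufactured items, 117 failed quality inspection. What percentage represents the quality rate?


Formula: Quality Rate = Good Pieces / Total Pieces * 100
Good pieces = 3289 - 117 = 3172
QR = 3172 / 3289 * 100 = 96.4%

96.4%


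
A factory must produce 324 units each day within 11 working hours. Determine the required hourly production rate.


Formula: Production Rate = Daily Demand / Available Hours
Rate = 324 units/day / 11 hours/day
Rate = 29.5 units/hour

29.5 units/hour


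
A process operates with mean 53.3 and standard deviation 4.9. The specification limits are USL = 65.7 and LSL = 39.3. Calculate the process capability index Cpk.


Cpu = (65.7 - 53.3) / (3 * 4.9) = 0.84
Cpl = (53.3 - 39.3) / (3 * 4.9) = 0.95
Cpk = min(0.84, 0.95) = 0.84

0.84


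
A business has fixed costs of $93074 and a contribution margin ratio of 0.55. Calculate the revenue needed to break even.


Formula: BER = Fixed Costs / Contribution Margin Ratio
BER = $93074 / 0.55
BER = $169225.45 (to the nearest cent)

$169225.45


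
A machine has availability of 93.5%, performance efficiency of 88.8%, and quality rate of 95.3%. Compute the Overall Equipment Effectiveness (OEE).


Formula: OEE = Availability * Performance * Quality / 10000
A * P = 93.5% * 88.8% / 100 = 83.03%
OEE = 83.03% * 95.3% / 100 = 79.1%

79.1%


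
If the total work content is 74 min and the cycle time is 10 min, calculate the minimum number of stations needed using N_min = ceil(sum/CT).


Formula: N_min = ceil(Sum of Task Times / Cycle Time)
N_min = ceil(74 min / 10 min) = ceil(7.4)
N_min = 8 stations

8


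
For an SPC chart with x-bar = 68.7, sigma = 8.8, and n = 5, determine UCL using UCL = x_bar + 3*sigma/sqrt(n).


UCL = 68.7 + 3 * 8.8 / sqrt(5)

80.51


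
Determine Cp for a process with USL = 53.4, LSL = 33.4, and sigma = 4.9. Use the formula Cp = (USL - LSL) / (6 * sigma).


Cp = (53.4 - 33.4) / (6 * 4.9)

0.68


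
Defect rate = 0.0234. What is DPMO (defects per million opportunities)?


DPMO = defect_rate * 1000000 = 0.0234 * 1000000

23400


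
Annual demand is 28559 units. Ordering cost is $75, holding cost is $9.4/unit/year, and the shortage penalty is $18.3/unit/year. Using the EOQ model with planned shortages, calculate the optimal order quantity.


Formula: EOQ* = sqrt(2DS/H) * sqrt((H+P)/P)
Base EOQ = sqrt(2*28559*75/9.4) = 675.08 units
Correction = sqrt((9.4+18.3)/18.3) = 1.23031
EOQ* = 675.08 * 1.23031 = 830.6 units

830.6 units


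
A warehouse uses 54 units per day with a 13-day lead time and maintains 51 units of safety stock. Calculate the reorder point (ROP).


Formula: ROP = (Daily Demand * Lead Time) + Safety Stock
Demand during lead time = 54 * 13 = 702 units
ROP = 702 + 51 = 753 units

753 units


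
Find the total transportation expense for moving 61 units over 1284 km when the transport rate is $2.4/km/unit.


TC = dist * cost * units = 1284 * 2.4 * 61 = $187977.60

$187977.60


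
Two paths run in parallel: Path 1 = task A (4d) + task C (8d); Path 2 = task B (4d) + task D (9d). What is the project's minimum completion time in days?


Path 1 = 4 + 8 = 12 days
Path 2 = 4 + 9 = 13 days
Duration = max(12, 13) = 13 days

13 days


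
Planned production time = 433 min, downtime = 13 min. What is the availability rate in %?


Formula: Availability = (Planned Time - Downtime) / Planned Time * 100
Uptime = 433 - 13 = 420 min
Availability = 420 / 433 * 100 = 97.0%

97.0%


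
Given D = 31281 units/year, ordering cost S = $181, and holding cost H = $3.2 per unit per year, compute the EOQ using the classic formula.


Formula: EOQ = sqrt(2 * D * S / H)
Numerator: 2 * 31281 * 181 = 11323722
2DS/H = 11323722 / 3.2 = 3538663.1
EOQ = sqrt(3538663.1) = 1881.1 units

1881.1 units


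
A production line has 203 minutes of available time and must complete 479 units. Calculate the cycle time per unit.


Formula: CT = Available Time / Number of Units
CT = 203 min / 479 units
CT = 0.42 min/unit

0.42 min/unit


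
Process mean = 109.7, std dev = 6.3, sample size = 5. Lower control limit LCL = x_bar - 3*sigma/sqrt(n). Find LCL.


LCL = 109.7 - 3 * 6.3 / sqrt(5)

101.25


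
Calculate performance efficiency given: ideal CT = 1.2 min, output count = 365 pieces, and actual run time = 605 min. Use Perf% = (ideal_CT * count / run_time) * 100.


Formula: Performance = (Ideal CT * Total Count) / Run Time * 100
Ideal output time = 1.2 * 365 = 438.0 min
Performance = 438.0 / 605 * 100 = 72.4%

72.4%


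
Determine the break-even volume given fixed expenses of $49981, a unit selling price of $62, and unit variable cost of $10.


Formula: BEQ = Fixed Costs / (Price - Variable Cost)
Contribution margin = $62 - $10 = $52/unit
BEQ = ceil($49981 / $52/unit) = ceil(961.17) = 962 units

962 units


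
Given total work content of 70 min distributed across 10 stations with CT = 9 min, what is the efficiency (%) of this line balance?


Formula: Efficiency = Sum of Task Times / (N_stations * CT) * 100
Total station capacity = 10 stations * 9 min = 90 min
Efficiency = 70 / 90 * 100 = 77.8%

77.8%


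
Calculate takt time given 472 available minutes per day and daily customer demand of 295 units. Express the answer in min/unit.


Formula: Takt Time = Available Production Time / Customer Demand
Takt = 472 min/day / 295 units/day
Takt = 1.6 min/unit

1.6 min/unit


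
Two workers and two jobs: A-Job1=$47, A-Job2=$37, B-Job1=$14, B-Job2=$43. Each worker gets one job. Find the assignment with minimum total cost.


Option 1: A->1 + B->2 = $47 + $43 = $90
Option 2: A->2 + B->1 = $37 + $14 = $51
Min cost = min($90, $51) = $51

$51


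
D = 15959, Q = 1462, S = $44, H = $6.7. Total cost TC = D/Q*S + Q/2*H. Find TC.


TC = 15959/1462 * 44 + 1462/2 * 6.7

$5378.00


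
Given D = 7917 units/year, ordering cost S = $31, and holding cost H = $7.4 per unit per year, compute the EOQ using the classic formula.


Formula: EOQ = sqrt(2 * D * S / H)
Numerator: 2 * 7917 * 31 = 490854
2DS/H = 490854 / 7.4 = 66331.6
EOQ = sqrt(66331.6) = 257.5 units

257.5 units


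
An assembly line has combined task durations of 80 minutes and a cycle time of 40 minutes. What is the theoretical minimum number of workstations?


Formula: N_min = ceil(Sum of Task Times / Cycle Time)
N_min = ceil(80 min / 40 min) = ceil(2.0)
N_min = 2 stations

2


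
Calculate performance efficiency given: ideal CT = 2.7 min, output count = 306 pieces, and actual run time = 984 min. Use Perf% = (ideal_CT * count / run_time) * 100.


Formula: Performance = (Ideal CT * Total Count) / Run Time * 100
Ideal output time = 2.7 * 306 = 826.2 min
Performance = 826.2 / 984 * 100 = 84.0%

84.0%


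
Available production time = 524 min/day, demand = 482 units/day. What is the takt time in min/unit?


Formula: Takt Time = Available Production Time / Customer Demand
Takt = 524 min/day / 482 units/day
Takt = 1.09 min/unit

1.09 min/unit


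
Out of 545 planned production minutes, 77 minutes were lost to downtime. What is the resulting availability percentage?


Formula: Availability = (Planned Time - Downtime) / Planned Time * 100
Uptime = 545 - 77 = 468 min
Availability = 468 / 545 * 100 = 85.9%

85.9%


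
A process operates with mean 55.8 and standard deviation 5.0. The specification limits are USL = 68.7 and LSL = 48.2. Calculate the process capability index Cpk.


Cpu = (68.7 - 55.8) / (3 * 5.0) = 0.86
Cpl = (55.8 - 48.2) / (3 * 5.0) = 0.51
Cpk = min(0.86, 0.51) = 0.51

0.51


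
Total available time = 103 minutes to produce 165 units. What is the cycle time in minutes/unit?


Formula: CT = Available Time / Number of Units
CT = 103 min / 165 units
CT = 0.62 min/unit

0.62 min/unit


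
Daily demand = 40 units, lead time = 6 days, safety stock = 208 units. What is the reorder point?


Formula: ROP = (Daily Demand * Lead Time) + Safety Stock
Demand during lead time = 40 * 6 = 240 units
ROP = 240 + 208 = 448 units

448 units


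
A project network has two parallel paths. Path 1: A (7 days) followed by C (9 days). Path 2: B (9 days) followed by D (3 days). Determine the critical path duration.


Path 1 = 7 + 9 = 16 days
Path 2 = 9 + 3 = 12 days
Duration = max(16, 12) = 16 days

16 days


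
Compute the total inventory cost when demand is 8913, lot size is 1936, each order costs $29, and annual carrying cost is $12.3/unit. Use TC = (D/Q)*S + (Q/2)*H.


TC = 8913/1936 * 29 + 1936/2 * 12.3

$12039.91


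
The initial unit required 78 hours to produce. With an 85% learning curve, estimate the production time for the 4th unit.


Formula: T_n = T_1 * (learning_rate)^(log2(n)) where learning_rate = rate/100
Doublings = log2(4) = 2
T_n = 78 * 0.85^2
T_n = 78 * 0.7225 = 56.4 hours

56.4 hours


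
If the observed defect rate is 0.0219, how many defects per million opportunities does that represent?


DPMO = defect_rate * 1000000 = 0.0219 * 1000000

21900


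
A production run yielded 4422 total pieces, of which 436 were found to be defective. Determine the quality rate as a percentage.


Formula: Quality Rate = Good Pieces / Total Pieces * 100
Good pieces = 4422 - 436 = 3986
QR = 3986 / 4422 * 100 = 90.1%

90.1%


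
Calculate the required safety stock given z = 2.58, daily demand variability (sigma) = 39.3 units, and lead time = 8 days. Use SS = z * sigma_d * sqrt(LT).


Formula: SS = z * sigma_d * sqrt(LT)
sqrt(LT) = sqrt(8) = 2.8284
SS = 2.58 * 39.3 * 2.8284
SS = 286.8 units

286.8 units


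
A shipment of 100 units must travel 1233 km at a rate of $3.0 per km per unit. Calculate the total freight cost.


TC = dist * cost * units = 1233 * 3.0 * 100 = $369900.00

$369900.00


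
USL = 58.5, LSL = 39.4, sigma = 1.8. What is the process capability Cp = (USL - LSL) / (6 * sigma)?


Cp = (58.5 - 39.4) / (6 * 1.8)

1.77


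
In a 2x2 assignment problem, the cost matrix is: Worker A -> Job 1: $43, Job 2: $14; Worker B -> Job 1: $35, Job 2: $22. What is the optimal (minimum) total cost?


Option 1: A->1 + B->2 = $43 + $22 = $65
Option 2: A->2 + B->1 = $14 + $35 = $49
Min cost = min($65, $49) = $49

$49


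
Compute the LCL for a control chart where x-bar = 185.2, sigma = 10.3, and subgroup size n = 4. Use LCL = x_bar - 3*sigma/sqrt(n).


LCL = 185.2 - 3 * 10.3 / sqrt(4)

169.75


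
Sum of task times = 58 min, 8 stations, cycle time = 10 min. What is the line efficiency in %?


Formula: Efficiency = Sum of Task Times / (N_stations * CT) * 100
Total station capacity = 8 stations * 10 min = 80 min
Efficiency = 58 / 80 * 100 = 72.5%

72.5%


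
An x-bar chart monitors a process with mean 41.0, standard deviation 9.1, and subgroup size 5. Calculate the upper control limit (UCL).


UCL = 41.0 + 3 * 9.1 / sqrt(5)

53.21


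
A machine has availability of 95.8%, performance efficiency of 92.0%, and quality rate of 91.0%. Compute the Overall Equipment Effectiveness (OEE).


Formula: OEE = Availability * Performance * Quality / 10000
A * P = 95.8% * 92.0% / 100 = 88.14%
OEE = 88.14% * 91.0% / 100 = 80.2%

80.2%


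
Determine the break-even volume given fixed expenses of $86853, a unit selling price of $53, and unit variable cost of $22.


Formula: BEQ = Fixed Costs / (Price - Variable Cost)
Contribution margin = $53 - $22 = $31/unit
BEQ = ceil($86853 / $31/unit) = ceil(2801.71) = 2802 units

2802 units


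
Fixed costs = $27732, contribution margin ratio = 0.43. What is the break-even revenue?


Formula: BER = Fixed Costs / Contribution Margin Ratio
BER = $27732 / 0.43
BER = $64493.02 (to the nearest cent)

$64493.02


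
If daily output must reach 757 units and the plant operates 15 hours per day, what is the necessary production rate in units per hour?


Formula: Production Rate = Daily Demand / Available Hours
Rate = 757 units/day / 15 hours/day
Rate = 50.5 units/hour

50.5 units/hour


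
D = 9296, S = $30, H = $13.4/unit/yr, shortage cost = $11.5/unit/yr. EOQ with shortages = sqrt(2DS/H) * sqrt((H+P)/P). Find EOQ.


Formula: EOQ* = sqrt(2DS/H) * sqrt((H+P)/P)
Base EOQ = sqrt(2*9296*30/13.4) = 204.02 units
Correction = sqrt((13.4+11.5)/11.5) = 1.47147
EOQ* = 204.02 * 1.47147 = 300.2 units

300.2 units


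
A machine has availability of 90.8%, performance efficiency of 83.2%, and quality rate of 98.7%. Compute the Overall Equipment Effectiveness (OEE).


Formula: OEE = Availability * Performance * Quality / 10000
A * P = 90.8% * 83.2% / 100 = 75.55%
OEE = 75.55% * 98.7% / 100 = 74.6%

74.6%


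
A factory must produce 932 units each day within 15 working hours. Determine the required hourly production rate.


Formula: Production Rate = Daily Demand / Available Hours
Rate = 932 units/day / 15 hours/day
Rate = 62.1 units/hour

62.1 units/hour


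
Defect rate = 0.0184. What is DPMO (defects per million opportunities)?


DPMO = defect_rate * 1000000 = 0.0184 * 1000000

18400


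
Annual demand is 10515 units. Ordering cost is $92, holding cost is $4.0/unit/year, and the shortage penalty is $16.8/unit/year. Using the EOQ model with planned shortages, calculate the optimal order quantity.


Formula: EOQ* = sqrt(2DS/H) * sqrt((H+P)/P)
Base EOQ = sqrt(2*10515*92/4.0) = 695.48 units
Correction = sqrt((4.0+16.8)/16.8) = 1.1127
EOQ* = 695.48 * 1.1127 = 773.9 units

773.9 units


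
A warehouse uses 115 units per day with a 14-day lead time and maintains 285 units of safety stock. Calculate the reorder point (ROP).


Formula: ROP = (Daily Demand * Lead Time) + Safety Stock
Demand during lead time = 115 * 14 = 1610 units
ROP = 1610 + 285 = 1895 units

1895 units


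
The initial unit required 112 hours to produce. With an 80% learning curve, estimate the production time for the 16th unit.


Formula: T_n = T_1 * (learning_rate)^(log2(n)) where learning_rate = rate/100
Doublings = log2(16) = 4
T_n = 112 * 0.8^4
T_n = 112 * 0.4096 = 45.9 hours

45.9 hours


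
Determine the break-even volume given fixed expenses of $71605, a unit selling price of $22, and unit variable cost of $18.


Formula: BEQ = Fixed Costs / (Price - Variable Cost)
Contribution margin = $22 - $18 = $4/unit
BEQ = ceil($71605 / $4/unit) = ceil(17901.25) = 17902 units

17902 units


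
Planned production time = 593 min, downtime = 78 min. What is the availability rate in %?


Formula: Availability = (Planned Time - Downtime) / Planned Time * 100
Uptime = 593 - 78 = 515 min
Availability = 515 / 593 * 100 = 86.8%

86.8%


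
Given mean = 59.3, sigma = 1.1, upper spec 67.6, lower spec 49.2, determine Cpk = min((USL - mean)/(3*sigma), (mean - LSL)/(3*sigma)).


Cpu = (67.6 - 59.3) / (3 * 1.1) = 2.52
Cpl = (59.3 - 49.2) / (3 * 1.1) = 3.06
Cpk = min(2.52, 3.06) = 2.52

2.52


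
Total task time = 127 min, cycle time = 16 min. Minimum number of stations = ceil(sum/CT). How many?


Formula: N_min = ceil(Sum of Task Times / Cycle Time)
N_min = ceil(127 min / 16 min) = ceil(7.9375)
N_min = 8 stations

8


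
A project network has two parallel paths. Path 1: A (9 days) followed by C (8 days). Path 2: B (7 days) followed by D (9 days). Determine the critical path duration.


Path 1 = 9 + 8 = 17 days
Path 2 = 7 + 9 = 16 days
Duration = max(17, 16) = 17 days

17 days


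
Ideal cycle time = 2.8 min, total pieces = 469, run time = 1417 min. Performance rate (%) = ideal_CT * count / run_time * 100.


Formula: Performance = (Ideal CT * Total Count) / Run Time * 100
Ideal output time = 2.8 * 469 = 1313.2 min
Performance = 1313.2 / 1417 * 100 = 92.7%

92.7%


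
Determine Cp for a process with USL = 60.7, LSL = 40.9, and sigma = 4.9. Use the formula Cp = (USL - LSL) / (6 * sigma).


Cp = (60.7 - 40.9) / (6 * 4.9)

0.67


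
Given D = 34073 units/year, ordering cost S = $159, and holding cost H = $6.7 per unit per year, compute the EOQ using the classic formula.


Formula: EOQ = sqrt(2 * D * S / H)
Numerator: 2 * 34073 * 159 = 10835214
2DS/H = 10835214 / 6.7 = 1617196.1
EOQ = sqrt(1617196.1) = 1271.7 units

1271.7 units


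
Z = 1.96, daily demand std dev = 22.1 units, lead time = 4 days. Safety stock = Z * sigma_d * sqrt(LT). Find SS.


Formula: SS = z * sigma_d * sqrt(LT)
sqrt(LT) = sqrt(4) = 2.0
SS = 1.96 * 22.1 * 2.0
SS = 86.6 units

86.6 units


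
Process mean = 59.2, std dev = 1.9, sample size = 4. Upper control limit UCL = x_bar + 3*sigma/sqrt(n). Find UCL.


UCL = 59.2 + 3 * 1.9 / sqrt(4)

62.05


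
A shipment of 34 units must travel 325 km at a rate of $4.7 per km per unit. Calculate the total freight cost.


TC = dist * cost * units = 325 * 4.7 * 34 = $51935.00

$51935.00


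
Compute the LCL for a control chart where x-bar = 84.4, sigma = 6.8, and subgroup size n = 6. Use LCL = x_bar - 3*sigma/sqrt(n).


LCL = 84.4 - 3 * 6.8 / sqrt(6)

76.07


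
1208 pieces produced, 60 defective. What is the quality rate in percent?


Formula: Quality Rate = Good Pieces / Total Pieces * 100
Good pieces = 1208 - 60 = 1148
QR = 1148 / 1208 * 100 = 95.0%

95.0%


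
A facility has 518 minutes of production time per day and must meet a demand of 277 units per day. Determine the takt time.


Formula: Takt Time = Available Production Time / Customer Demand
Takt = 518 min/day / 277 units/day
Takt = 1.87 min/unit

1.87 min/unit


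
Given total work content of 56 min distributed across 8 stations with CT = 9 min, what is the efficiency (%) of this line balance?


Formula: Efficiency = Sum of Task Times / (N_stations * CT) * 100
Total station capacity = 8 stations * 9 min = 72 min
Efficiency = 56 / 72 * 100 = 77.8%

77.8%


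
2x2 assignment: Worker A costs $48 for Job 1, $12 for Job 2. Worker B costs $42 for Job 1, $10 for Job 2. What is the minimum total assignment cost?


Option 1: A->1 + B->2 = $48 + $10 = $58
Option 2: A->2 + B->1 = $12 + $42 = $54
Min cost = min($58, $54) = $54

$54


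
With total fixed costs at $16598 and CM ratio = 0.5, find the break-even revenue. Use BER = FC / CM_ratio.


Formula: BER = Fixed Costs / Contribution Margin Ratio
BER = $16598 / 0.5
BER = $33196.00 (to the nearest cent)

$33196.00


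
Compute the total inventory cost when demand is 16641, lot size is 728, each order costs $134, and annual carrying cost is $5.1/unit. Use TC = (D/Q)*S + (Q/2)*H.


TC = 16641/728 * 134 + 728/2 * 5.1

$4919.44


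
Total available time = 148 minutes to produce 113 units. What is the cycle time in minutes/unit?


Formula: CT = Available Time / Number of Units
CT = 148 min / 113 units
CT = 1.31 min/unit

1.31 min/unit


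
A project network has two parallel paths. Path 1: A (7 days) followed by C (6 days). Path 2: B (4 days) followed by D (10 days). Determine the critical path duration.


Path 1 = 7 + 6 = 13 days
Path 2 = 4 + 10 = 14 days
Duration = max(13, 14) = 14 days

14 days


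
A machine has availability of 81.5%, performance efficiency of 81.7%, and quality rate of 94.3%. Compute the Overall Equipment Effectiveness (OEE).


Formula: OEE = Availability * Performance * Quality / 10000
A * P = 81.5% * 81.7% / 100 = 66.59%
OEE = 66.59% * 94.3% / 100 = 62.8%

62.8%


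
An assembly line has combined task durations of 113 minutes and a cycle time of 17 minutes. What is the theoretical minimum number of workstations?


Formula: N_min = ceil(Sum of Task Times / Cycle Time)
N_min = ceil(113 min / 17 min) = ceil(6.6471)
N_min = 7 stations

7


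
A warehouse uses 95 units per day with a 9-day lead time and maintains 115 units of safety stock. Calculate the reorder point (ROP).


Formula: ROP = (Daily Demand * Lead Time) + Safety Stock
Demand during lead time = 95 * 9 = 855 units
ROP = 855 + 115 = 970 units

970 units


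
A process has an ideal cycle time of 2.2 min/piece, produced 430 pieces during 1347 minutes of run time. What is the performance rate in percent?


Formula: Performance = (Ideal CT * Total Count) / Run Time * 100
Ideal output time = 2.2 * 430 = 946.0 min
Performance = 946.0 / 1347 * 100 = 70.2%

70.2%


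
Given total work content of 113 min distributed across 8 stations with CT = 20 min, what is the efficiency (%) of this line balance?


Formula: Efficiency = Sum of Task Times / (N_stations * CT) * 100
Total station capacity = 8 stations * 20 min = 160 min
Efficiency = 113 / 160 * 100 = 70.6%

70.6%


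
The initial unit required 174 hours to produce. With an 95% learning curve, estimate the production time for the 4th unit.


Formula: T_n = T_1 * (learning_rate)^(log2(n)) where learning_rate = rate/100
Doublings = log2(4) = 2
T_n = 174 * 0.95^2
T_n = 174 * 0.9025 = 157.0 hours

157.0 hours


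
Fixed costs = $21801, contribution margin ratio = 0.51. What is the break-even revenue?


Formula: BER = Fixed Costs / Contribution Margin Ratio
BER = $21801 / 0.51
BER = $42747.06 (to the nearest cent)

$42747.06


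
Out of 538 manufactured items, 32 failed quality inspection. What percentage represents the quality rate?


Formula: Quality Rate = Good Pieces / Total Pieces * 100
Good pieces = 538 - 32 = 506
QR = 506 / 538 * 100 = 94.1%

94.1%


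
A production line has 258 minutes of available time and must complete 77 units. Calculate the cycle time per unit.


Formula: CT = Available Time / Number of Units
CT = 258 min / 77 units
CT = 3.35 min/unit

3.35 min/unit


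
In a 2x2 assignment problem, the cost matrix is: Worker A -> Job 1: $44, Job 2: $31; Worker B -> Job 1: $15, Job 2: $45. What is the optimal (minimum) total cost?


Option 1: A->1 + B->2 = $44 + $45 = $89
Option 2: A->2 + B->1 = $31 + $15 = $46
Min cost = min($89, $46) = $46

$46


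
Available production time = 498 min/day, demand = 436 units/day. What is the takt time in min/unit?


Formula: Takt Time = Available Production Time / Customer Demand
Takt = 498 min/day / 436 units/day
Takt = 1.14 min/unit

1.14 min/unit


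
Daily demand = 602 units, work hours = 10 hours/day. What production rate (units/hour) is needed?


Formula: Production Rate = Daily Demand / Available Hours
Rate = 602 units/day / 10 hours/day
Rate = 60.2 units/hour

60.2 units/hour


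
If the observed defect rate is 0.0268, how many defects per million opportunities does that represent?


DPMO = defect_rate * 1000000 = 0.0268 * 1000000

26800


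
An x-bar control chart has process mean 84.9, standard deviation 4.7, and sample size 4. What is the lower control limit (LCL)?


LCL = 84.9 - 3 * 4.7 / sqrt(4)

77.85


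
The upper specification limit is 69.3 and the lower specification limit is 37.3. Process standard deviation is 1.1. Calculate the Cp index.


Cp = (69.3 - 37.3) / (6 * 1.1)

4.85


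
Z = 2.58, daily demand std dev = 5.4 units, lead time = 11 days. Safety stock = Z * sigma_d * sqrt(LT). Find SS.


Formula: SS = z * sigma_d * sqrt(LT)
sqrt(LT) = sqrt(11) = 3.3166
SS = 2.58 * 5.4 * 3.3166
SS = 46.2 units

46.2 units


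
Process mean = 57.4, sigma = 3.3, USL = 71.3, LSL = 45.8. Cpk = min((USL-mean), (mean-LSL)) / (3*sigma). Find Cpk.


Cpu = (71.3 - 57.4) / (3 * 3.3) = 1.4
Cpl = (57.4 - 45.8) / (3 * 3.3) = 1.17
Cpk = min(1.4, 1.17) = 1.17

1.17


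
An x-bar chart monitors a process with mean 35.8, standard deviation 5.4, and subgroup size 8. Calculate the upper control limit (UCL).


UCL = 35.8 + 3 * 5.4 / sqrt(8)

41.53


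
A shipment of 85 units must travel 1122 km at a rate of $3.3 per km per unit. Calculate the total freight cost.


TC = dist * cost * units = 1122 * 3.3 * 85 = $314721.00

$314721.00


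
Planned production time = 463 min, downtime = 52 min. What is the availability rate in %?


Formula: Availability = (Planned Time - Downtime) / Planned Time * 100
Uptime = 463 - 52 = 411 min
Availability = 411 / 463 * 100 = 88.8%

88.8%


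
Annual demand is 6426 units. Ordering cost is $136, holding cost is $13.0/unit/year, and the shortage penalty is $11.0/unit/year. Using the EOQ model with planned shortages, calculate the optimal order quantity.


Formula: EOQ* = sqrt(2DS/H) * sqrt((H+P)/P)
Base EOQ = sqrt(2*6426*136/13.0) = 366.68 units
Correction = sqrt((13.0+11.0)/11.0) = 1.4771
EOQ* = 366.68 * 1.4771 = 541.6 units

541.6 units


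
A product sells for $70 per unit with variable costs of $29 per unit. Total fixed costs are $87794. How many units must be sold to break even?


Formula: BEQ = Fixed Costs / (Price - Variable Cost)
Contribution margin = $70 - $29 = $41/unit
BEQ = ceil($87794 / $41/unit) = ceil(2141.32) = 2142 units

2142 units


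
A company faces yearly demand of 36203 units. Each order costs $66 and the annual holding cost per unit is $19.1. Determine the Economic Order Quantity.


Formula: EOQ = sqrt(2 * D * S / H)
Numerator: 2 * 36203 * 66 = 4778796
2DS/H = 4778796 / 19.1 = 250198.7
EOQ = sqrt(250198.7) = 500.2 units

500.2 units


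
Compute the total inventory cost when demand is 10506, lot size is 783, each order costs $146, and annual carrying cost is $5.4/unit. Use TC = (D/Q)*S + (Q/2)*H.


TC = 10506/783 * 146 + 783/2 * 5.4

$4073.07


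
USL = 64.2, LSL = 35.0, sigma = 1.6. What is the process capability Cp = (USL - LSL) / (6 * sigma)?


Cp = (64.2 - 35.0) / (6 * 1.6)

3.04


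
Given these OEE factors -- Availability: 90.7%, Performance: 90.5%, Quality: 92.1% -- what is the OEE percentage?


Formula: OEE = Availability * Performance * Quality / 10000
A * P = 90.7% * 90.5% / 100 = 82.08%
OEE = 82.08% * 92.1% / 100 = 75.6%

75.6%


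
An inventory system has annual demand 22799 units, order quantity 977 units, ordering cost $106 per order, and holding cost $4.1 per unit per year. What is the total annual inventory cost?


TC = 22799/977 * 106 + 977/2 * 4.1

$4476.44


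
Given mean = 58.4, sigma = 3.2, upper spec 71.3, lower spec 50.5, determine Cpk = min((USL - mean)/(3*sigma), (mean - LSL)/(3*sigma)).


Cpu = (71.3 - 58.4) / (3 * 3.2) = 1.34
Cpl = (58.4 - 50.5) / (3 * 3.2) = 0.82
Cpk = min(1.34, 0.82) = 0.82

0.82


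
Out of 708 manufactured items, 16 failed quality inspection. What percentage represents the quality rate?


Formula: Quality Rate = Good Pieces / Total Pieces * 100
Good pieces = 708 - 16 = 692
QR = 692 / 708 * 100 = 97.7%

97.7%


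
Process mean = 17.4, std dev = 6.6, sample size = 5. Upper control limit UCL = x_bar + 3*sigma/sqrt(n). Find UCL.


UCL = 17.4 + 3 * 6.6 / sqrt(5)

26.25


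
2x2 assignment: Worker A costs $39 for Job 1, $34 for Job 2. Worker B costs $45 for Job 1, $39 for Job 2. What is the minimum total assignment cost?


Option 1: A->1 + B->2 = $39 + $39 = $78
Option 2: A->2 + B->1 = $34 + $45 = $79
Min cost = min($78, $79) = $78

$78


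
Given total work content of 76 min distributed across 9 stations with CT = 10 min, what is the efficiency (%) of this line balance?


Formula: Efficiency = Sum of Task Times / (N_stations * CT) * 100
Total station capacity = 9 stations * 10 min = 90 min
Efficiency = 76 / 90 * 100 = 84.4%

84.4%


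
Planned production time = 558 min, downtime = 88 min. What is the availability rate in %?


Formula: Availability = (Planned Time - Downtime) / Planned Time * 100
Uptime = 558 - 88 = 470 min
Availability = 470 / 558 * 100 = 84.2%

84.2%


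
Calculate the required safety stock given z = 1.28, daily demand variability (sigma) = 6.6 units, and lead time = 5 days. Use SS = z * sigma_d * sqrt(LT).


Formula: SS = z * sigma_d * sqrt(LT)
sqrt(LT) = sqrt(5) = 2.2361
SS = 1.28 * 6.6 * 2.2361
SS = 18.9 units

18.9 units


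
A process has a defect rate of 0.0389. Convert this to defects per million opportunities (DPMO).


DPMO = defect_rate * 1000000 = 0.0389 * 1000000

38900


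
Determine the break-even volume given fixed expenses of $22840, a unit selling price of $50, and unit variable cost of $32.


Formula: BEQ = Fixed Costs / (Price - Variable Cost)
Contribution margin = $50 - $32 = $18/unit
BEQ = ceil($22840 / $18/unit) = ceil(1268.89) = 1269 units

1269 units


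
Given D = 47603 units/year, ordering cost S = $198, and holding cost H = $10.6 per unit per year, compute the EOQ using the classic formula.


Formula: EOQ = sqrt(2 * D * S / H)
Numerator: 2 * 47603 * 198 = 18850788
2DS/H = 18850788 / 10.6 = 1778376.2
EOQ = sqrt(1778376.2) = 1333.6 units

1333.6 units


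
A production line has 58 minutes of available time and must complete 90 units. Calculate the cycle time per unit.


Formula: CT = Available Time / Number of Units
CT = 58 min / 90 units
CT = 0.64 min/unit

0.64 min/unit


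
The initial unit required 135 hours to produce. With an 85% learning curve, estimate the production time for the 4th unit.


Formula: T_n = T_1 * (learning_rate)^(log2(n)) where learning_rate = rate/100
Doublings = log2(4) = 2
T_n = 135 * 0.85^2
T_n = 135 * 0.7225 = 97.5 hours

97.5 hours


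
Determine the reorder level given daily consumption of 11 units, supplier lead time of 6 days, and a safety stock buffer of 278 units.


Formula: ROP = (Daily Demand * Lead Time) + Safety Stock
Demand during lead time = 11 * 6 = 66 units
ROP = 66 + 278 = 344 units

344 units


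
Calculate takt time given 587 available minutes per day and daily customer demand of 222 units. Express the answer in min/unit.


Formula: Takt Time = Available Production Time / Customer Demand
Takt = 587 min/day / 222 units/day
Takt = 2.64 min/unit

2.64 min/unit


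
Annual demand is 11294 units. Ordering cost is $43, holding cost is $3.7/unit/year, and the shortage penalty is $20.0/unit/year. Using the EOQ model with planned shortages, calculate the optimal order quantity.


Formula: EOQ* = sqrt(2DS/H) * sqrt((H+P)/P)
Base EOQ = sqrt(2*11294*43/3.7) = 512.36 units
Correction = sqrt((3.7+20.0)/20.0) = 1.08858
EOQ* = 512.36 * 1.08858 = 557.7 units

557.7 units


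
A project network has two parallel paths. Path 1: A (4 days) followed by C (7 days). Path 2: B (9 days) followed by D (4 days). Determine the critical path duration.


Path 1 = 4 + 7 = 11 days
Path 2 = 9 + 4 = 13 days
Duration = max(11, 13) = 13 days

13 days


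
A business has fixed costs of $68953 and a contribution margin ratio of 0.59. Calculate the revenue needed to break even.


Formula: BER = Fixed Costs / Contribution Margin Ratio
BER = $68953 / 0.59
BER = $116869.49 (to the nearest cent)

$116869.49


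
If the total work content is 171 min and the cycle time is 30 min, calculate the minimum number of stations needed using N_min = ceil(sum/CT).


Formula: N_min = ceil(Sum of Task Times / Cycle Time)
N_min = ceil(171 min / 30 min) = ceil(5.7)
N_min = 6 stations

6


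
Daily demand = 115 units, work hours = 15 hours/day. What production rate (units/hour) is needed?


Formula: Production Rate = Daily Demand / Available Hours
Rate = 115 units/day / 15 hours/day
Rate = 7.7 units/hour

7.7 units/hour


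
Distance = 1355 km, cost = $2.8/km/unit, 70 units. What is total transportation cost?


TC = dist * cost * units = 1355 * 2.8 * 70 = $265580.00

$265580.00


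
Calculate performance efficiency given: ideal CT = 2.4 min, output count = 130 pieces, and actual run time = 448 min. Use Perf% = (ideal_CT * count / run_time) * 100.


Formula: Performance = (Ideal CT * Total Count) / Run Time * 100
Ideal output time = 2.4 * 130 = 312.0 min
Performance = 312.0 / 448 * 100 = 69.6%

69.6%


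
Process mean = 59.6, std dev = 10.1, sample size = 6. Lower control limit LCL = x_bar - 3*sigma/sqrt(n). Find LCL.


LCL = 59.6 - 3 * 10.1 / sqrt(6)

47.23


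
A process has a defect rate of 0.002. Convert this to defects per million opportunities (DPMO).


DPMO = defect_rate * 1000000 = 0.002 * 1000000

2000


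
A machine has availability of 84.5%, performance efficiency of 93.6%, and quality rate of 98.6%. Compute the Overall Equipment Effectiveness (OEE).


Formula: OEE = Availability * Performance * Quality / 10000
A * P = 84.5% * 93.6% / 100 = 79.09%
OEE = 79.09% * 98.6% / 100 = 78.0%

78.0%


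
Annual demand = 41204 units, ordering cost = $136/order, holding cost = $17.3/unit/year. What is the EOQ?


Formula: EOQ = sqrt(2 * D * S / H)
Numerator: 2 * 41204 * 136 = 11207488
2DS/H = 11207488 / 17.3 = 647831.7
EOQ = sqrt(647831.7) = 804.9 units

804.9 units


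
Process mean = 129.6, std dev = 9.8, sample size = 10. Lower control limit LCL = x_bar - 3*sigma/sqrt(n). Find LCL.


LCL = 129.6 - 3 * 9.8 / sqrt(10)

120.3


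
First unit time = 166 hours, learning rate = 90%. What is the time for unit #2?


Formula: T_n = T_1 * (learning_rate)^(log2(n)) where learning_rate = rate/100
Doublings = log2(2) = 1
T_n = 166 * 0.9^1
T_n = 166 * 0.9 = 149.4 hours

149.4 hours


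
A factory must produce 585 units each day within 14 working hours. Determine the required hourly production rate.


Formula: Production Rate = Daily Demand / Available Hours
Rate = 585 units/day / 14 hours/day
Rate = 41.8 units/hour

41.8 units/hour
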